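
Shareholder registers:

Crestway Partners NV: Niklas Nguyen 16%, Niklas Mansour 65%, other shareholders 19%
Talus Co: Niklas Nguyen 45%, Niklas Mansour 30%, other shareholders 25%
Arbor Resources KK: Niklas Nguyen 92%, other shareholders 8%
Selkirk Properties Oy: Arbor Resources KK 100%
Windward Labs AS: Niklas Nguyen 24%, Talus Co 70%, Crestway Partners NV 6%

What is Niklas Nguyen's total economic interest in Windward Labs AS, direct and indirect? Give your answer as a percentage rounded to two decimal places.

Niklas Nguyen reaches Windward along 3 paths.
Direct stake: 24% = 24%.
Via Talus: 45% × 70% = 31.5%.
Via Crestway: 16% × 6% = 0.96%.
Total: 24% + 31.5% + 0.96% = 56.46%.

56.46%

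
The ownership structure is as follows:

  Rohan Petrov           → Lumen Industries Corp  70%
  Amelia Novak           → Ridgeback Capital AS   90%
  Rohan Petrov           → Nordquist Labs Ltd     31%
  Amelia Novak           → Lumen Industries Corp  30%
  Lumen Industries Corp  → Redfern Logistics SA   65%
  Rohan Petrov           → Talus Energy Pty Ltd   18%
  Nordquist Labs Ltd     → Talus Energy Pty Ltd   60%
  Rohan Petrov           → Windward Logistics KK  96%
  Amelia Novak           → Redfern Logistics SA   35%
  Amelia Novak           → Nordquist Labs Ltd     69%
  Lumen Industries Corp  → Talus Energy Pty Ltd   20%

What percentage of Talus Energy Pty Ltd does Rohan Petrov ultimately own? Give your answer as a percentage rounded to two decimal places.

Rohan reaches Talus along 3 paths.
Via Nordquist: 31% × 60% = 18.6%.
Via Lumen: 70% × 20% = 14%.
Direct stake: 18% = 18%.
Total: 18.6% + 14% + 18% = 50.6%.
Rounded: 50.60%.

50.60%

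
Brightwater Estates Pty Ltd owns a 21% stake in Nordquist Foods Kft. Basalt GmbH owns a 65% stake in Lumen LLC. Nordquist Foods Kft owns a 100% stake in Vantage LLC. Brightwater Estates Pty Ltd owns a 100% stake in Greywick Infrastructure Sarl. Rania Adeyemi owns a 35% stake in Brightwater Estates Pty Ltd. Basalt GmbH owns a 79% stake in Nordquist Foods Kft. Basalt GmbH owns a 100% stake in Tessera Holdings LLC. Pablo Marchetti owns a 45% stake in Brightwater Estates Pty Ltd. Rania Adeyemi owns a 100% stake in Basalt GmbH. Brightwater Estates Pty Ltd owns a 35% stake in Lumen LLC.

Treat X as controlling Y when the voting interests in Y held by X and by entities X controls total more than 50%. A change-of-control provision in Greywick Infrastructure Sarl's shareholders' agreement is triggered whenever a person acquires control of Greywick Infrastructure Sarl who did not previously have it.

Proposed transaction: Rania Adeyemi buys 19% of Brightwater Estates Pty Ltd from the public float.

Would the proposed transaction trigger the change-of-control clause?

Yes

The purchase changes only Rania's holdings, so Rania is the only person who could newly come to control Greywick.
Rania holds 100% of Basalt, so Rania controls Basalt.
Basalt holds 100% of Tessera, so Rania controls Tessera.
Basalt holds 65% of Lumen, so Rania controls Lumen.
Basalt holds 79% of Nordquist, so Rania controls Nordquist.
Nordquist holds 100% of Vantage, so Rania controls Vantage.
Neither Rania nor any entity Rania controls holds any voting interest in Greywick.
So before the transaction, Rania does not control Greywick.
After the purchase, Rania's direct stake in Brightwater rises to 35% + 19% = 54%.
Rania holds 54% of Brightwater, so Rania controls Brightwater.
Brightwater holds 100% of Greywick, so Rania controls Greywick.
Rania did not control Greywick before and does after, so the clause is triggered.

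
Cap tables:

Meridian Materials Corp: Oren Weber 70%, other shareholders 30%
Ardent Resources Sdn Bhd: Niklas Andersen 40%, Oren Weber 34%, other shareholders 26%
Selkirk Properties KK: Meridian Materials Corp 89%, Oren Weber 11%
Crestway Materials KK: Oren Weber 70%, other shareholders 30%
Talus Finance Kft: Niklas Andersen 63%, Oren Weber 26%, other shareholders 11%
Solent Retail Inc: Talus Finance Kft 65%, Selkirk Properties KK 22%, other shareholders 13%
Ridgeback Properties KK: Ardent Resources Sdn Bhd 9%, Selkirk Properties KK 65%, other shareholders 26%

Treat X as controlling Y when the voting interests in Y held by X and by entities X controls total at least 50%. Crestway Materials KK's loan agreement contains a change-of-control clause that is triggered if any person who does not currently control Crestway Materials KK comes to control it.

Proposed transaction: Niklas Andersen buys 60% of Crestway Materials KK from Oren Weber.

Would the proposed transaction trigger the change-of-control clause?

Yes

The purchase adds only to Niklas's holdings (Oren's stake shrinks), so Niklas is the only person who could newly come to control Crestway.
Niklas holds 63% of Talus, so Niklas controls Talus.
Talus holds 65% of Solent, so Niklas controls Solent.
Neither Niklas nor any entity Niklas controls holds any voting interest in Crestway.
So before the transaction, Niklas does not control Crestway.
After the purchase, Niklas holds 60% of Crestway directly, and Oren's stake falls to 10%.
Niklas holds 60% of Crestway, so Niklas controls Crestway.
Niklas did not control Crestway before and does after, so the clause is triggered.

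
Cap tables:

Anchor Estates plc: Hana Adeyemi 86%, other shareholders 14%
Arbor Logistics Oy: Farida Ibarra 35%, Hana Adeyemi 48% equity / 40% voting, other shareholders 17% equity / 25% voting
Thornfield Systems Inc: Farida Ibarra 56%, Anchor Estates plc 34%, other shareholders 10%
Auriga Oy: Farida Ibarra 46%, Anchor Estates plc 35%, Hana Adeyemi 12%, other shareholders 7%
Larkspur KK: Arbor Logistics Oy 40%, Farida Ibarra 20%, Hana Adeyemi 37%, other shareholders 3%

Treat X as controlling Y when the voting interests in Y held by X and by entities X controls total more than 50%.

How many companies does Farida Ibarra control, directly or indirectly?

Farida holds 56% of Thornfield, so Farida controls Thornfield.
No other company's threshold is met.
Farida controls 1 company.

1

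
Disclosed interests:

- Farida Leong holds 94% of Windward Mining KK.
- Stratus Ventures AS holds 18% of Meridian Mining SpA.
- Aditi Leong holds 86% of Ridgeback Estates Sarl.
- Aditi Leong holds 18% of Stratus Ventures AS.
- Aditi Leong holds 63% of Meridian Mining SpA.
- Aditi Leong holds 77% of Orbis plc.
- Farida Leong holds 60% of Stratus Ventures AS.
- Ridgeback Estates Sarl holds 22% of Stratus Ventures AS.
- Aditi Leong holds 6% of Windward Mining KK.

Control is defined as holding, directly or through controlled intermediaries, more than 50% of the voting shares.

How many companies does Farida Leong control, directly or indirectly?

Farida holds 94% of Windward, so Farida controls Windward.
Farida holds 60% of Stratus, so Farida controls Stratus.
No other company's threshold is met.
Farida controls 2 companies.

2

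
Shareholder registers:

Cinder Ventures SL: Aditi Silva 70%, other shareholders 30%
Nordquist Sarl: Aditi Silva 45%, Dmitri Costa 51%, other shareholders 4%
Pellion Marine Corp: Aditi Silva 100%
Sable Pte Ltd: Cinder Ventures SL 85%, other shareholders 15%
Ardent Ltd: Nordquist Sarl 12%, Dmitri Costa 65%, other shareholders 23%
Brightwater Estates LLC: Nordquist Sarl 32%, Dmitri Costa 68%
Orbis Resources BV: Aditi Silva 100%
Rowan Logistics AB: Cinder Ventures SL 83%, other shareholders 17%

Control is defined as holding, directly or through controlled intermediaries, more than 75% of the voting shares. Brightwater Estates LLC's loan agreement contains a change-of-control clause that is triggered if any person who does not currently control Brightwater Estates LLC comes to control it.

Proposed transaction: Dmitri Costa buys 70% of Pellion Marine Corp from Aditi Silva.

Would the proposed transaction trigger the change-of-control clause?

No

The purchase adds only to Dmitri's holdings (Aditi's stake shrinks), so Dmitri is the only person who could newly come to control Brightwater.
Dmitri's largest direct stake is 68% in Brightwater, which does not meet the threshold, so Dmitri controls no company.
In Brightwater, Dmitri's side holds only 68%, not > 75%.
So before the transaction, Dmitri does not control Brightwater.
After the purchase, Dmitri holds 70% of Pellion directly, and Aditi's stake falls to 30%.
Dmitri's side now holds 70% of Pellion, not > 75%, so Dmitri still does not control Pellion.
After the transaction, Dmitri's side holds 68% of Brightwater, not > 75%, so Dmitri still does not control Brightwater.
No new person acquires control, so the clause is not triggered.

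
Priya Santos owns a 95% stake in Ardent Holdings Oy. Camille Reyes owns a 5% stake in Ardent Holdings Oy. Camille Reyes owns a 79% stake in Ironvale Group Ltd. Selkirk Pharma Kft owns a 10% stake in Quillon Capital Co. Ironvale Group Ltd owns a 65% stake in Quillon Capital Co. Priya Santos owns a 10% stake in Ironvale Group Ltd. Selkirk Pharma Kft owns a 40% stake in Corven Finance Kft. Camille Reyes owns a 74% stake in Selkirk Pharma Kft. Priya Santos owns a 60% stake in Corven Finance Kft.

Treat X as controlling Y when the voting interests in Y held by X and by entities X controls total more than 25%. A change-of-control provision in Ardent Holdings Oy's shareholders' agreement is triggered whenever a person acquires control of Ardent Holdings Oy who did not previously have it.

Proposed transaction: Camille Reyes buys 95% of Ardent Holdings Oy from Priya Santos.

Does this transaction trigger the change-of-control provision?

The purchase adds only to Camille's holdings (Priya's stake shrinks), so Camille is the only person who could newly come to control Ardent.
Camille holds 74% of Selkirk, so Camille controls Selkirk.
Camille holds 79% of Ironvale, so Camille controls Ironvale.
Selkirk holds 40% of Corven, so Camille controls Corven.
Ironvale and Selkirk together hold 65% + 10% = 75% of Quillon, so Camille controls Quillon.
In Ardent, Camille's side holds only 5%, not > 25%.
So before the transaction, Camille does not control Ardent.
After the purchase, Camille's direct stake in Ardent rises to 5% + 95% = 100%, and Priya's stake falls to 0%.
Camille holds 100% of Ardent, so Camille controls Ardent.
Camille did not control Ardent before and does after, so the clause is triggered.

Yes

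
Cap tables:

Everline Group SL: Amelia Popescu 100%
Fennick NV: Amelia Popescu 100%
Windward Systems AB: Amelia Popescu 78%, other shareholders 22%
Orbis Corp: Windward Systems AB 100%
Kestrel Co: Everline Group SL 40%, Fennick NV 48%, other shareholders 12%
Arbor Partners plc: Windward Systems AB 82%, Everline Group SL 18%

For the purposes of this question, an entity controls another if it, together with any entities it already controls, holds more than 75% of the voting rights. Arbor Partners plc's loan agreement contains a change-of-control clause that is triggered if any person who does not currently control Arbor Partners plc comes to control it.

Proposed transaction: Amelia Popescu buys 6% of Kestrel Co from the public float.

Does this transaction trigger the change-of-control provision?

The purchase changes only Amelia's holdings, so Amelia is the only person who could newly come to control Arbor.
Amelia holds 78% of Windward, so Amelia controls Windward.
Amelia holds 100% of Everline, so Amelia controls Everline.
Windward and Everline together hold 82% + 18% = 100% of Arbor, so Amelia controls Arbor.
So Amelia already controls Arbor before the transaction.
After the purchase, Amelia holds 6% of Kestrel directly.
Amelia controlled Arbor already, so this is not a new person acquiring control; every other person's position is unchanged or reduced.
No new person acquires control, so the clause is not triggered.

No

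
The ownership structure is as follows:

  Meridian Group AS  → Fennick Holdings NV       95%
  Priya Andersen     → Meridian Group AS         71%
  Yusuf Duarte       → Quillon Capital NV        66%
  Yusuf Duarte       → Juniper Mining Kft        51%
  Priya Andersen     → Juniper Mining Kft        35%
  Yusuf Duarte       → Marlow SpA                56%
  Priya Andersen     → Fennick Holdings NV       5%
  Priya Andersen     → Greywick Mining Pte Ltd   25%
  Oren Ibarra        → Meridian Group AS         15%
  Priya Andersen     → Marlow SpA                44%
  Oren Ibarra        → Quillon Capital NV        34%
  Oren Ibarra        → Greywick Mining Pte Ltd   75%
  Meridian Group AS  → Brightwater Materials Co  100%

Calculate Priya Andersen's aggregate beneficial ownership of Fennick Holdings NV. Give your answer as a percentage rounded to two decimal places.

Priya reaches Fennick along 2 paths.
Via Meridian: 71% × 95% = 67.45%.
Direct stake: 5% = 5%.
Total: 67.45% + 5% = 72.45%.

72.45%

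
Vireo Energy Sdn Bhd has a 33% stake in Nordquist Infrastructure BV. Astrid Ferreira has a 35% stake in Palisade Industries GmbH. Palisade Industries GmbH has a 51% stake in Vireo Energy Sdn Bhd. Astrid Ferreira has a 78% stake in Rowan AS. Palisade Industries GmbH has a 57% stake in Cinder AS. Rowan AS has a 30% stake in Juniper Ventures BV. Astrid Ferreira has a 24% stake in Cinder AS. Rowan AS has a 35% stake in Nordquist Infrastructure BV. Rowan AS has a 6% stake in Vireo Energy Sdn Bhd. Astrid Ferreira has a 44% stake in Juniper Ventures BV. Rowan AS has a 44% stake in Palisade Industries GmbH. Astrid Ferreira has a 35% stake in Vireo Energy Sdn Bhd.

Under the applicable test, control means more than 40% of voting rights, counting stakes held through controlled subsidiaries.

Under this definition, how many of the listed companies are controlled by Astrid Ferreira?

6

Astrid holds 78% of Rowan, so Astrid controls Rowan.
Astrid and Rowan together hold 44% + 30% = 74% of Juniper, so Astrid controls Juniper.
Rowan and Astrid together hold 44% + 35% = 79% of Palisade, so Astrid controls Palisade.
Palisade and Astrid and Rowan together hold 51% + 35% + 6% = 92% of Vireo, so Astrid controls Vireo.
Astrid and Palisade together hold 24% + 57% = 81% of Cinder, so Astrid controls Cinder.
Vireo and Rowan together hold 33% + 35% = 68% of Nordquist, so Astrid controls Nordquist.
Astrid controls 6 companies.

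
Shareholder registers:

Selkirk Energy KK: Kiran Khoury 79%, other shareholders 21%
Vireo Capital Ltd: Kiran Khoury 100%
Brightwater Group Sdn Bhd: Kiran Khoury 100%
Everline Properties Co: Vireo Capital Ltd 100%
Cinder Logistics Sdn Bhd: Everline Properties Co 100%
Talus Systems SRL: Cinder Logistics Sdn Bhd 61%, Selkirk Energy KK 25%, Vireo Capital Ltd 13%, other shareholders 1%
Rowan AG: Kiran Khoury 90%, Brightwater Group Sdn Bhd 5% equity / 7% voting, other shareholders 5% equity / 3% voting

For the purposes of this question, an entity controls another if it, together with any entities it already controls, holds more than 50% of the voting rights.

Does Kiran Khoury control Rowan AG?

Kiran holds 100% of Brightwater, so Kiran controls Brightwater.
Kiran and Brightwater together hold 90% + 7% = 97% of Rowan, so Kiran controls Rowan.

Yes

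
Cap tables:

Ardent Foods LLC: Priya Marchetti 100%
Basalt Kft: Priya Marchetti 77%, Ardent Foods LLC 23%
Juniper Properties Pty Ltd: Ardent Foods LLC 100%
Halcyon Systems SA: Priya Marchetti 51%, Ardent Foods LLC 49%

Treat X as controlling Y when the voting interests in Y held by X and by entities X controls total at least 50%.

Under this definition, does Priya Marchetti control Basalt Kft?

Priya holds 100% of Ardent, so Priya controls Ardent.
Priya and Ardent together hold 77% + 23% = 100% of Basalt, so Priya controls Basalt.

Yes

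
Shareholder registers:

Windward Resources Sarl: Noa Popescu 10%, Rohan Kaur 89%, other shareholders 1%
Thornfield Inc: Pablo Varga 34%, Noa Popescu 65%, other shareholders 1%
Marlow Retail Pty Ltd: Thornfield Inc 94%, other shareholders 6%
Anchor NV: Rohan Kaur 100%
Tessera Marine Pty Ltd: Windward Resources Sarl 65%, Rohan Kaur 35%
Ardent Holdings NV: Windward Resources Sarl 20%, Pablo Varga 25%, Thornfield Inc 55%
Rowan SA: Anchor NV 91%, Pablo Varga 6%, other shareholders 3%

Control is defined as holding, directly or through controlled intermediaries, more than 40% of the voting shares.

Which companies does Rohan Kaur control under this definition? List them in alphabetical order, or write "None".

Rohan holds 89% of Windward, so Rohan controls Windward.
Rohan holds 100% of Anchor, so Rohan controls Anchor.
Windward and Rohan together hold 65% + 35% = 100% of Tessera, so Rohan controls Tessera.
Anchor holds 91% of Rowan, so Rohan controls Rowan.
No other company's threshold is met.

Anchor NV, Rowan SA, Tessera Marine Pty Ltd, Windward Resources Sarl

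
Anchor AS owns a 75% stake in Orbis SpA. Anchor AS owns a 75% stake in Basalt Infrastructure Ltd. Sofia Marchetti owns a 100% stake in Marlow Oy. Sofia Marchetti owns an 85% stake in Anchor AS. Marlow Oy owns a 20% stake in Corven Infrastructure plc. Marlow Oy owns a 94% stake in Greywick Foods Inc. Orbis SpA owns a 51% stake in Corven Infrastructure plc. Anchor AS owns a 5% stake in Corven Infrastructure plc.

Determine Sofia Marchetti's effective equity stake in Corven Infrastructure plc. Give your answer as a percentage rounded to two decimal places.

56.76%

Sofia reaches Corven along 3 paths.
Via Anchor: 85% × 5% = 4.25%.
Via Marlow: 100% × 20% = 20%.
Via Anchor → Orbis: 85% × 75% × 51% = 32.5125%.
Total: 4.25% + 20% + 32.5125% = 56.7625%.
Rounded: 56.76%.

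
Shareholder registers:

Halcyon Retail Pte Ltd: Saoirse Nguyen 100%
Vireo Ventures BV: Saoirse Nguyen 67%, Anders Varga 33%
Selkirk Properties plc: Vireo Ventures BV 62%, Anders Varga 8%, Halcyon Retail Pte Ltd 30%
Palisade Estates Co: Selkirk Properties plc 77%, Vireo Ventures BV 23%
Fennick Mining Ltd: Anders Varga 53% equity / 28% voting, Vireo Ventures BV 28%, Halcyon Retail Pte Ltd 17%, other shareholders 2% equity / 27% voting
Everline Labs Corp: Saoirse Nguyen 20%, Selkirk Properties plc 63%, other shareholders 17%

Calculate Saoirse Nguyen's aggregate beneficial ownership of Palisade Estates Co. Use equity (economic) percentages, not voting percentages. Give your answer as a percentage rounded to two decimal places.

Saoirse reaches Palisade along 3 paths.
Via Vireo → Selkirk: 67% × 62% × 77% = 31.9858%.
Via Halcyon → Selkirk: 100% × 30% × 77% = 23.1%.
Via Vireo: 67% × 23% = 15.41%.
Total: 31.9858% + 23.1% + 15.41% = 70.4958%.
Rounded: 70.50%.

70.50%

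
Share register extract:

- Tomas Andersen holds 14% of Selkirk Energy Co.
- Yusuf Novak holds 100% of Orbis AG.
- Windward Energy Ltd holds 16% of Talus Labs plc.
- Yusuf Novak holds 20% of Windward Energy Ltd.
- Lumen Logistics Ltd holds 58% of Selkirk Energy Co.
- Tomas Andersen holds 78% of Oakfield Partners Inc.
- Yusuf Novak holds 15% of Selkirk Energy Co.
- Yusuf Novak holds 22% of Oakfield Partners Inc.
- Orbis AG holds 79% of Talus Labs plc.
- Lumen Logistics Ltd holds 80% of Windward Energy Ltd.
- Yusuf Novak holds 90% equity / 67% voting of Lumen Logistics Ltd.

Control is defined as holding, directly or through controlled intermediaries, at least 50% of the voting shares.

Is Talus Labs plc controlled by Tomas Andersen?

Tomas holds 78% of Oakfield, so Tomas controls Oakfield.
Neither Tomas nor any entity Tomas controls holds any voting interest in Talus.
So Tomas does not control Talus.

No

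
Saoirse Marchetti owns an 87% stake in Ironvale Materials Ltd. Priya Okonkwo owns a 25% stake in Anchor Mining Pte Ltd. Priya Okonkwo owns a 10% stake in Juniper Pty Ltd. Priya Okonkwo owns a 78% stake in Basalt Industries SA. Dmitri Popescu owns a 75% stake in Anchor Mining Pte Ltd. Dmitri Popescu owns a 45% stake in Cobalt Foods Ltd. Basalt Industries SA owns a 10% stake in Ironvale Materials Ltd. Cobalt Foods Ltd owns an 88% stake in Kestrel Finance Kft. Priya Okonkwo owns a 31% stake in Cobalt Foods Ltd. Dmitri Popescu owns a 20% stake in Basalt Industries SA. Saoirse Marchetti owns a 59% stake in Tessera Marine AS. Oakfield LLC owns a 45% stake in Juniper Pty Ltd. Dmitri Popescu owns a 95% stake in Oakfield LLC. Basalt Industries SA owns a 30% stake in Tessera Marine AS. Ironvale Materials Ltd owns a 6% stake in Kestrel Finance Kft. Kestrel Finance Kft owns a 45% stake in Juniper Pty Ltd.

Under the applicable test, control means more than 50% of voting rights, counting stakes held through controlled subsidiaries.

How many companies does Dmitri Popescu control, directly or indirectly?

2

Dmitri holds 95% of Oakfield, so Dmitri controls Oakfield.
Dmitri holds 75% of Anchor, so Dmitri controls Anchor.
No other company's threshold is met.
Dmitri controls 2 companies.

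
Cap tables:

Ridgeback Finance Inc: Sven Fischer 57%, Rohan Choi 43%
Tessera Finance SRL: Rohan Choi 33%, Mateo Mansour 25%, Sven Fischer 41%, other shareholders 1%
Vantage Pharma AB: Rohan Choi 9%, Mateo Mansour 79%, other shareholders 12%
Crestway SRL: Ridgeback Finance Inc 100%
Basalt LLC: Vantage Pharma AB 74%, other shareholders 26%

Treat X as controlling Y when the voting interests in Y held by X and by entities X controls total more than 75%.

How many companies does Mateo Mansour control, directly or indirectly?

Mateo holds 79% of Vantage, so Mateo controls Vantage.
No other company's threshold is met.
Mateo controls 1 company.

1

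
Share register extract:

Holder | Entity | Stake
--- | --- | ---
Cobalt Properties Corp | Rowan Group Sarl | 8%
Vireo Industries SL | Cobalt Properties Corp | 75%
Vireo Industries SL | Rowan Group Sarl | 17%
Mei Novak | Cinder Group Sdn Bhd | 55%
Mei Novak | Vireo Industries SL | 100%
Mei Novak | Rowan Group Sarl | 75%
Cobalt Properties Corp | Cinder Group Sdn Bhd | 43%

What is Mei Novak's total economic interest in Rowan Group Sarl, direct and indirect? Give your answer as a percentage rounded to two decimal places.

98.00%

Mei reaches Rowan along 3 paths.
Via Vireo: 100% × 17% = 17%.
Via Vireo → Cobalt: 100% × 75% × 8% = 6%.
Direct stake: 75% = 75%.
Total: 17% + 6% + 75% = 98%.
Rounded: 98.00%.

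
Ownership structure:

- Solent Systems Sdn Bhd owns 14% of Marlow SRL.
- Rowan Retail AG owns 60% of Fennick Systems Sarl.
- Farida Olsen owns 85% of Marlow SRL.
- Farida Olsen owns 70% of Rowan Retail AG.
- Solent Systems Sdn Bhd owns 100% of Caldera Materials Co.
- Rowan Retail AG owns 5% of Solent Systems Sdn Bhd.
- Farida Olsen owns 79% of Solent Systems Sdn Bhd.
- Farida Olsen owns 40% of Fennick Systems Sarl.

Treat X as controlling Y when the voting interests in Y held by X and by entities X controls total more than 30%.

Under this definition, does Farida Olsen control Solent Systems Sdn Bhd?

Farida holds 70% of Rowan, so Farida controls Rowan.
Farida and Rowan together hold 79% + 5% = 84% of Solent, so Farida controls Solent.

Yes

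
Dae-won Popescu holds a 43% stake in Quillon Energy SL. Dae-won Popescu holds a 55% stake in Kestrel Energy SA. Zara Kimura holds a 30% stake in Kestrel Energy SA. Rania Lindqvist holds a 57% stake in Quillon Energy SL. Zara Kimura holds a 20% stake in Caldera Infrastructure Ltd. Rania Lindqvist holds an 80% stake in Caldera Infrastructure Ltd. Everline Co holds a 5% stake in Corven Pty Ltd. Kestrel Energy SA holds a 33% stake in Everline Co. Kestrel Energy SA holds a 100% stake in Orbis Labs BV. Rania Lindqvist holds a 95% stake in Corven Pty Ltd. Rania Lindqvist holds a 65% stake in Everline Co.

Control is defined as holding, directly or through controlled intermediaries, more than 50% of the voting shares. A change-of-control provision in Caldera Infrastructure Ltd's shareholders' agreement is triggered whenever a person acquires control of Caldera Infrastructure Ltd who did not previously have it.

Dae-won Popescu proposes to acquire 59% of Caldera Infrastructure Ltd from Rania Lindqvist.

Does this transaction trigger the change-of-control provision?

Yes

The purchase adds only to Dae-won's holdings (Rania's stake shrinks), so Dae-won is the only person who could newly come to control Caldera.
Dae-won holds 55% of Kestrel, so Dae-won controls Kestrel.
Kestrel holds 100% of Orbis, so Dae-won controls Orbis.
Neither Dae-won nor any entity Dae-won controls holds any voting interest in Caldera.
So before the transaction, Dae-won does not control Caldera.
After the purchase, Dae-won holds 59% of Caldera directly, and Rania's stake falls to 21%.
Dae-won holds 59% of Caldera, so Dae-won controls Caldera.
Dae-won did not control Caldera before and does after, so the clause is triggered.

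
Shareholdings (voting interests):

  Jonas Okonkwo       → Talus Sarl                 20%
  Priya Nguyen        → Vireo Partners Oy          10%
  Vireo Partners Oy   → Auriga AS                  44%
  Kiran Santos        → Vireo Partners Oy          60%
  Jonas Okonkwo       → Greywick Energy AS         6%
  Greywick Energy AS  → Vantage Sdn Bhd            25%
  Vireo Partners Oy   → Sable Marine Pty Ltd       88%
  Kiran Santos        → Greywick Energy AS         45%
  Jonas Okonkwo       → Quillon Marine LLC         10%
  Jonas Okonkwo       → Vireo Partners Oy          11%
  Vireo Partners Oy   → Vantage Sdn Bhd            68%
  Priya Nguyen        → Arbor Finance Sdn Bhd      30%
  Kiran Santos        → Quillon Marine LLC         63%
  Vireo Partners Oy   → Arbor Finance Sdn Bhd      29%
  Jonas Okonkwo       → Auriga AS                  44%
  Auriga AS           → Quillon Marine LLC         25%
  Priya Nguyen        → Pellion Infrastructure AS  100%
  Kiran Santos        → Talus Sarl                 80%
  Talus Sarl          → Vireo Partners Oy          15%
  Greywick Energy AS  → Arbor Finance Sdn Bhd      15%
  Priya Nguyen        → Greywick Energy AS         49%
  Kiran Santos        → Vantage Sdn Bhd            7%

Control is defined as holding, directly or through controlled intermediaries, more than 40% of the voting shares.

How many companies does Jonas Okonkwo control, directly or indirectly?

Jonas holds 44% of Auriga, so Jonas controls Auriga.
No other company's threshold is met.
Jonas controls 1 company.

1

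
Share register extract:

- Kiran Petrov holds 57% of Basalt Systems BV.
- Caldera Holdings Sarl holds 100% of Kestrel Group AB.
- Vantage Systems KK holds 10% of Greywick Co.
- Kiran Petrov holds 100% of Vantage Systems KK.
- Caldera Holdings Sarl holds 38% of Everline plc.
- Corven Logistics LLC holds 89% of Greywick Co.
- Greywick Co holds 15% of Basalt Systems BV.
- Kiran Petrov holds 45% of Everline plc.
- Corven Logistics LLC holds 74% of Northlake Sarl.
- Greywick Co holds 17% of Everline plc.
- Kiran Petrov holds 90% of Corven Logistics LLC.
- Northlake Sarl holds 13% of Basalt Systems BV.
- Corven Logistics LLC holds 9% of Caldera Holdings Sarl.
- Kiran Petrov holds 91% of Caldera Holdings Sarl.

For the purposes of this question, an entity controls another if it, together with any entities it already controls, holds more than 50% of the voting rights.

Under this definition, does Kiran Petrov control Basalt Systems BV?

Yes

Kiran holds 90% of Corven, so Kiran controls Corven.
Corven holds 74% of Northlake, so Kiran controls Northlake.
Kiran holds 100% of Vantage, so Kiran controls Vantage.
Corven and Vantage together hold 89% + 10% = 99% of Greywick, so Kiran controls Greywick.
Kiran and Greywick and Northlake together hold 57% + 15% + 13% = 85% of Basalt, so Kiran controls Basalt.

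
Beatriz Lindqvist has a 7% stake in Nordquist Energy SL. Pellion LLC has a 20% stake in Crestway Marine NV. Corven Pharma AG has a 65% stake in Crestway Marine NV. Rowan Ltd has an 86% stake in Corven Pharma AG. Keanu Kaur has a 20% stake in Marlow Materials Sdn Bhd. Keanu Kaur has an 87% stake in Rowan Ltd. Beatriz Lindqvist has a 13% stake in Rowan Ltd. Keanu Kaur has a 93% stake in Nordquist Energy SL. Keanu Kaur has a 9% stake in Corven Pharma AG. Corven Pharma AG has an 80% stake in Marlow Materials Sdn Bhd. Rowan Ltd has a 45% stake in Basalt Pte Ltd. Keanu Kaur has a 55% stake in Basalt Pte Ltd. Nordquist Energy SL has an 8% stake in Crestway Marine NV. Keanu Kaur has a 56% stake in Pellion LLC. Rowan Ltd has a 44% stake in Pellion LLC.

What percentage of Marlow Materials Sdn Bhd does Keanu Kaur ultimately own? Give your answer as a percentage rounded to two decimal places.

87.06%

Keanu reaches Marlow along 3 paths.
Via Rowan → Corven: 87% × 86% × 80% = 59.856%.
Via Corven: 9% × 80% = 7.2%.
Direct stake: 20% = 20%.
Total: 59.856% + 7.2% + 20% = 87.056%.
Rounded: 87.06%.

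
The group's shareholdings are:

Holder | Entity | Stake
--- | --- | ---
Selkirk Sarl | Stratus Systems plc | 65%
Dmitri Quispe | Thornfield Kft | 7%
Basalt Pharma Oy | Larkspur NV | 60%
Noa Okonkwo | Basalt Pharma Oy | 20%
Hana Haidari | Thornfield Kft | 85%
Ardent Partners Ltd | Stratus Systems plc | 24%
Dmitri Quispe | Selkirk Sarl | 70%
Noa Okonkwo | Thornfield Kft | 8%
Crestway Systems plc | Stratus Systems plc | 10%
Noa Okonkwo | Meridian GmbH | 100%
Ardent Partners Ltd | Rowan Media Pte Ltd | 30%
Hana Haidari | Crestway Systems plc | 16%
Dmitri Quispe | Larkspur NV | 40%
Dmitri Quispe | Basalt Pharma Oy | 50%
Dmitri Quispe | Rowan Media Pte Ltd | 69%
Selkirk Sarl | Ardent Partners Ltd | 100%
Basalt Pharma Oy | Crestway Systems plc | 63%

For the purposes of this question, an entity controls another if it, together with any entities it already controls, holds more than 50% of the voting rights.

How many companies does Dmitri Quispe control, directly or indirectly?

4

Dmitri holds 70% of Selkirk, so Dmitri controls Selkirk.
Selkirk holds 100% of Ardent, so Dmitri controls Ardent.
Selkirk and Ardent together hold 65% + 24% = 89% of Stratus, so Dmitri controls Stratus.
Dmitri and Ardent together hold 69% + 30% = 99% of Rowan, so Dmitri controls Rowan.
No other company's threshold is met.
Dmitri controls 4 companies.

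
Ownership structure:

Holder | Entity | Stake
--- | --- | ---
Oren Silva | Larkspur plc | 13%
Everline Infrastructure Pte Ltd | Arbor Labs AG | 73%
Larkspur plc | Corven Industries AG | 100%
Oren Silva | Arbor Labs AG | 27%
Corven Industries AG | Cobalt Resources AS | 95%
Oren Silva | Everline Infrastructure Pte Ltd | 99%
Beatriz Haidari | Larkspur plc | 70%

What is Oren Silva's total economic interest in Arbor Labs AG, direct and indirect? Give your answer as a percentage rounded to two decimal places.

99.27%

Oren reaches Arbor along 2 paths.
Direct stake: 27% = 27%.
Via Everline: 99% × 73% = 72.27%.
Total: 27% + 72.27% = 99.27%.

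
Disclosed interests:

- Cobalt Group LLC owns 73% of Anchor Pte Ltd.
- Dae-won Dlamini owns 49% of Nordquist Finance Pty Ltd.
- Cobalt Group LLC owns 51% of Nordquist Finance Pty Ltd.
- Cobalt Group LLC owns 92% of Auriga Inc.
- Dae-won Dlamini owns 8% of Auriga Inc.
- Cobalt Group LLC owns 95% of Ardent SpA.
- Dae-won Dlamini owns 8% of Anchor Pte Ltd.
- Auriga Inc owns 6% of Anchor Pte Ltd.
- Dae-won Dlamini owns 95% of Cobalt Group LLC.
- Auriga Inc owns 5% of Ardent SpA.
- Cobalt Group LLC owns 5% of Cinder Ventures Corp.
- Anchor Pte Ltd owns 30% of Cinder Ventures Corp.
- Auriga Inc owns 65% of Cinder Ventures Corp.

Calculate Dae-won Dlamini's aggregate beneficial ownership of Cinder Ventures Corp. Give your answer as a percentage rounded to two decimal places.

Dae-won reaches Cinder along 7 paths.
Via Cobalt → Anchor: 95% × 73% × 30% = 20.805%.
Via Auriga → Anchor: 8% × 6% × 30% = 0.144%.
Via Cobalt → Auriga → Anchor: 95% × 92% × 6% × 30% = 1.5732%.
Via Anchor: 8% × 30% = 2.4%.
Via Auriga: 8% × 65% = 5.2%.
Via Cobalt → Auriga: 95% × 92% × 65% = 56.81%.
Via Cobalt: 95% × 5% = 4.75%.
Total: 20.805% + 0.144% + 1.5732% + 2.4% + 5.2% + 56.81% + 4.75% = 91.6822%.
Rounded: 91.68%.

91.68%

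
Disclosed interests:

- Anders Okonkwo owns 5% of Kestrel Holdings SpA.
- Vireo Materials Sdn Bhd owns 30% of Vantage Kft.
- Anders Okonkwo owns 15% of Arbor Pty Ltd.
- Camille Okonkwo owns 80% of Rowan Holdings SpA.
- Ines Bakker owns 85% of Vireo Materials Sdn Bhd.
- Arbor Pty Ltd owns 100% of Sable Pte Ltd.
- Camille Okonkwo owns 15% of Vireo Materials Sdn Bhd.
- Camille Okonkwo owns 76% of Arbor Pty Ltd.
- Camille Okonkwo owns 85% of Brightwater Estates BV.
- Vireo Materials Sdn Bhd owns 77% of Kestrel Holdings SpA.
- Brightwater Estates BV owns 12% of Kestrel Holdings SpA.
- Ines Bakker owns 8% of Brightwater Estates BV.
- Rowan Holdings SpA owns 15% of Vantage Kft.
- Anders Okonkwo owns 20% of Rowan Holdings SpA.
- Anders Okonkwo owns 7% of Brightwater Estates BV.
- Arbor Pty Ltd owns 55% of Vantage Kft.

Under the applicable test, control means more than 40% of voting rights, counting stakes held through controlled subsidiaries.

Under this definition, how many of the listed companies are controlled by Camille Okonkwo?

Camille holds 80% of Rowan, so Camille controls Rowan.
Camille holds 76% of Arbor, so Camille controls Arbor.
Arbor holds 100% of Sable, so Camille controls Sable.
Camille holds 85% of Brightwater, so Camille controls Brightwater.
Arbor and Rowan together hold 55% + 15% = 70% of Vantage, so Camille controls Vantage.
No other company's threshold is met.
Camille controls 5 companies.

5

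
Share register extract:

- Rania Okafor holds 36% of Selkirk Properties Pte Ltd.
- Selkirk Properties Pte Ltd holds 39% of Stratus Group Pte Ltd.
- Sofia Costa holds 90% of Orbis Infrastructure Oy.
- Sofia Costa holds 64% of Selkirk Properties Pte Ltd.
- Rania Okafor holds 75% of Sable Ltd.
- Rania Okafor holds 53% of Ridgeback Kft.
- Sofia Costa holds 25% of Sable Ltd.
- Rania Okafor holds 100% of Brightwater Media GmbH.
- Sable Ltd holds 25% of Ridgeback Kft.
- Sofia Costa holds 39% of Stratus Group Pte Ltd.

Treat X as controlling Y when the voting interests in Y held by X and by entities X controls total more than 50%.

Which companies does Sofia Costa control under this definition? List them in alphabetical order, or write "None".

Orbis Infrastructure Oy, Selkirk Properties Pte Ltd, Stratus Group Pte Ltd

Sofia holds 64% of Selkirk, so Sofia controls Selkirk.
Sofia holds 90% of Orbis, so Sofia controls Orbis.
Sofia and Selkirk together hold 39% + 39% = 78% of Stratus, so Sofia controls Stratus.
No other company's threshold is met.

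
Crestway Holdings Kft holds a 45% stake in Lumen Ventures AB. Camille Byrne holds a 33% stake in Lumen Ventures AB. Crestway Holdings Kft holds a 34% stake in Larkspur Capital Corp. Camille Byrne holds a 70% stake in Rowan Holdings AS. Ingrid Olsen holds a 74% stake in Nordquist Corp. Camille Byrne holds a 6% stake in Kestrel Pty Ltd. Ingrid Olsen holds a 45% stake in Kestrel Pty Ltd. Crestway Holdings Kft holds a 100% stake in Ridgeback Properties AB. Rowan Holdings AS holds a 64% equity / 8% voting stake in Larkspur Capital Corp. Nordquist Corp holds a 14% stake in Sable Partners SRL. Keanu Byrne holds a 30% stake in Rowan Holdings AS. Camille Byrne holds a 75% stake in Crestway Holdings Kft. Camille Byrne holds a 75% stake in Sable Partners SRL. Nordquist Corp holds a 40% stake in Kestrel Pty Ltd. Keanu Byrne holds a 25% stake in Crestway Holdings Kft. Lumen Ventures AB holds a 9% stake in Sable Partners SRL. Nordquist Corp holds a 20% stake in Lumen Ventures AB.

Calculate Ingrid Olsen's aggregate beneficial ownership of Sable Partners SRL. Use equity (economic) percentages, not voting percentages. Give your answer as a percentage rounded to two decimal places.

Ingrid reaches Sable along 2 paths.
Via Nordquist → Lumen: 74% × 20% × 9% = 1.332%.
Via Nordquist: 74% × 14% = 10.36%.
Total: 1.332% + 10.36% = 11.692%.
Rounded: 11.69%.

11.69%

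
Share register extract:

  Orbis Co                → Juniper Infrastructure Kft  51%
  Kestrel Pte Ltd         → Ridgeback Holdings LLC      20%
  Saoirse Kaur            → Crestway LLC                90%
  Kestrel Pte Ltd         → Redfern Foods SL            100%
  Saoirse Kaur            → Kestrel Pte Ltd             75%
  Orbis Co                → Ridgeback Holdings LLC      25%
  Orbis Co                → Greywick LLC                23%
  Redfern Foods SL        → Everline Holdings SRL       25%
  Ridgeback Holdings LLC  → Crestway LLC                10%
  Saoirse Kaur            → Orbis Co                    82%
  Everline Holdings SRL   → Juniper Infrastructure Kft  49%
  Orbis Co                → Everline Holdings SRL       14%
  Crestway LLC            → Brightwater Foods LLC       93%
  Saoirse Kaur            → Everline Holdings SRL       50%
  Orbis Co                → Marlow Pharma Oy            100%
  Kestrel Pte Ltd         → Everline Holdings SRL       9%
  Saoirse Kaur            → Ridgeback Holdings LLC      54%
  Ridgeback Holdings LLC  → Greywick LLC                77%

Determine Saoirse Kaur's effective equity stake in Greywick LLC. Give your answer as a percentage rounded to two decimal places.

Saoirse reaches Greywick along 4 paths.
Via Orbis → Ridgeback: 82% × 25% × 77% = 15.785%.
Via Ridgeback: 54% × 77% = 41.58%.
Via Kestrel → Ridgeback: 75% × 20% × 77% = 11.55%.
Via Orbis: 82% × 23% = 18.86%.
Total: 15.785% + 41.58% + 11.55% + 18.86% = 87.775%.
Rounded: 87.78%.

87.78%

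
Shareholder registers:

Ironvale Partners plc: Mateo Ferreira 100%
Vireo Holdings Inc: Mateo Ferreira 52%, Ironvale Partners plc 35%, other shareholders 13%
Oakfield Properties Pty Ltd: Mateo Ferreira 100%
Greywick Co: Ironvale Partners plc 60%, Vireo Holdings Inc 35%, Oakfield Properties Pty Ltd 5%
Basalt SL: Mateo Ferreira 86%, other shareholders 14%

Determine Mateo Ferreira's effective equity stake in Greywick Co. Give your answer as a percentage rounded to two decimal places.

95.45%

Mateo reaches Greywick along 4 paths.
Via Ironvale: 100% × 60% = 60%.
Via Vireo: 52% × 35% = 18.2%.
Via Ironvale → Vireo: 100% × 35% × 35% = 12.25%.
Via Oakfield: 100% × 5% = 5%.
Total: 60% + 18.2% + 12.25% + 5% = 95.45%.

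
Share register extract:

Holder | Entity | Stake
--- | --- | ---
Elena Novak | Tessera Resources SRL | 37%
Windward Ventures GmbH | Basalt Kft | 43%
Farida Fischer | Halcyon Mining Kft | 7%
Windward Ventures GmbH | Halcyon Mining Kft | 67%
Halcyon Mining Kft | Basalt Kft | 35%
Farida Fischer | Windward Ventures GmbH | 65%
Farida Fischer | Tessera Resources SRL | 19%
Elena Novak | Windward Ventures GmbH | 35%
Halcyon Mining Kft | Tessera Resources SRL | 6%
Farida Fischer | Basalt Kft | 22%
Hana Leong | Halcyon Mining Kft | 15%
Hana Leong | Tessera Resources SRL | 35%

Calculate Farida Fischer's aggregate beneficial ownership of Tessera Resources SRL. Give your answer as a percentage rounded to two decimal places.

22.03%

Farida reaches Tessera along 3 paths.
Via Windward → Halcyon: 65% × 67% × 6% = 2.613%.
Via Halcyon: 7% × 6% = 0.42%.
Direct stake: 19% = 19%.
Total: 2.613% + 0.42% + 19% = 22.033%.
Rounded: 22.03%.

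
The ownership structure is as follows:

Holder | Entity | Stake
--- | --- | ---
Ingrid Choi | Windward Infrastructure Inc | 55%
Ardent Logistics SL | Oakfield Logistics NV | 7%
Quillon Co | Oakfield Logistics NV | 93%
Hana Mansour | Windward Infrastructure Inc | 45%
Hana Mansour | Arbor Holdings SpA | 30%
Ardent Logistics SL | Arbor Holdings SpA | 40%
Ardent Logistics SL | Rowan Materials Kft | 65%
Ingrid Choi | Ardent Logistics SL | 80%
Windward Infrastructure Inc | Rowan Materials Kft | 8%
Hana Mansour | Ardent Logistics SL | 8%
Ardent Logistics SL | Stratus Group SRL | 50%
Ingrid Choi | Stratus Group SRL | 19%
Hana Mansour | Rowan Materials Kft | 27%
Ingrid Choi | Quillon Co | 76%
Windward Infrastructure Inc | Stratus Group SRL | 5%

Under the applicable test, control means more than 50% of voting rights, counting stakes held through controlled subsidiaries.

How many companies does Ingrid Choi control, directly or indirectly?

Ingrid holds 80% of Ardent, so Ingrid controls Ardent.
Ingrid holds 55% of Windward, so Ingrid controls Windward.
Ingrid holds 76% of Quillon, so Ingrid controls Quillon.
Quillon and Ardent together hold 93% + 7% = 100% of Oakfield, so Ingrid controls Oakfield.
Windward and Ardent together hold 8% + 65% = 73% of Rowan, so Ingrid controls Rowan.
Windward and Ingrid and Ardent together hold 5% + 19% + 50% = 74% of Stratus, so Ingrid controls Stratus.
No other company's threshold is met.
Ingrid controls 6 companies.

6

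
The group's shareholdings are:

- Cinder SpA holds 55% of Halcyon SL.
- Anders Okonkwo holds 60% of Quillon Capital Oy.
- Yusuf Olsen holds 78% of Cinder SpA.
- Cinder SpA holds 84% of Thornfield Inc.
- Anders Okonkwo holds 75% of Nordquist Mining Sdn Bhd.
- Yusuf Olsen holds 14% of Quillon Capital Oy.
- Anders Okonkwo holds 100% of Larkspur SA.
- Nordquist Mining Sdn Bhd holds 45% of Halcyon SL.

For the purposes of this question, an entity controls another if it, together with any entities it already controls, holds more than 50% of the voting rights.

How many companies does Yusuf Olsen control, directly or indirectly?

Yusuf holds 78% of Cinder, so Yusuf controls Cinder.
Cinder holds 55% of Halcyon, so Yusuf controls Halcyon.
Cinder holds 84% of Thornfield, so Yusuf controls Thornfield.
No other company's threshold is met.
Yusuf controls 3 companies.

3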